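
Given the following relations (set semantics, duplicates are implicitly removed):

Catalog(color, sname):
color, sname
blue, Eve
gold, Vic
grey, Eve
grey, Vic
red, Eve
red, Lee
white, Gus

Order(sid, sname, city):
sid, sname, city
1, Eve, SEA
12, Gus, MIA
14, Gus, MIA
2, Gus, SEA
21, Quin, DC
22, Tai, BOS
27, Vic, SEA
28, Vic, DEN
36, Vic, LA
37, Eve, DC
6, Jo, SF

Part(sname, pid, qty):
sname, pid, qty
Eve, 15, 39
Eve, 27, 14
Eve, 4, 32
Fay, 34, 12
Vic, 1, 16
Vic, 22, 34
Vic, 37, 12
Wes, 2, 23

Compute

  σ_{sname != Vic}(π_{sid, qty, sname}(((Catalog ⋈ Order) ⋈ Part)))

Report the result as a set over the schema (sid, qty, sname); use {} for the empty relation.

{(1, 14, Eve), (1, 32, Eve), (1, 39, Eve), (37, 14, Eve), (37, 32, Eve), (37, 39, Eve)}

Natural join on sname: {(blue, Eve, 1, SEA), (blue, Eve, 37, DC), (gold, Vic, 27, SEA), (gold, Vic, 28, DEN), (gold, Vic, 36, LA), (grey, Eve, 1, SEA), (grey, Eve, 37, DC), (grey, Vic, 27, SEA), (grey, Vic, 28, DEN), (grey, Vic, 36, LA), (red, Eve, 1, SEA), (red, Eve, 37, DC), (white, Gus, 12, MIA), (white, Gus, 14, MIA), (white, Gus, 2, SEA)}
Natural join on sname: {(blue, Eve, 1, SEA, 15, 39), (blue, Eve, 1, SEA, 27, 14), (blue, Eve, 1, SEA, 4, 32), (blue, Eve, 37, DC, 15, 39), (blue, Eve, 37, DC, 27, 14), (blue, Eve, 37, DC, 4, 32), (gold, Vic, 27, SEA, 1, 16), (gold, Vic, 27, SEA, 22, 34), (gold, Vic, 27, SEA, 37, 12), (gold, Vic, 28, DEN, 1, 16), (gold, Vic, 28, DEN, 22, 34), (gold, Vic, 28, DEN, 37, 12), (gold, Vic, 36, LA, 1, 16), (gold, Vic, 36, LA, 22, 34), (gold, Vic, 36, LA, 37, 12), (grey, Eve, 1, SEA, 15, 39), (grey, Eve, 1, SEA, 27, 14), (grey, Eve, 1, SEA, 4, 32), (grey, Eve, 37, DC, 15, 39), (grey, Eve, 37, DC, 27, 14), (grey, Eve, 37, DC, 4, 32), (grey, Vic, 27, SEA, 1, 16), (grey, Vic, 27, SEA, 22, 34), (grey, Vic, 27, SEA, 37, 12), (grey, Vic, 28, DEN, 1, 16), (grey, Vic, 28, DEN, 22, 34), (grey, Vic, 28, DEN, 37, 12), (grey, Vic, 36, LA, 1, 16), (grey, Vic, 36, LA, 22, 34), (grey, Vic, 36, LA, 37, 12), (red, Eve, 1, SEA, 15, 39), (red, Eve, 1, SEA, 27, 14), (red, Eve, 1, SEA, 4, 32), (red, Eve, 37, DC, 15, 39), (red, Eve, 37, DC, 27, 14), (red, Eve, 37, DC, 4, 32)}
π[sid, qty, sname]: project onto (sid, qty, sname) (21 duplicate(s) eliminated) → {(1, 14, Eve), (1, 32, Eve), (1, 39, Eve), (27, 12, Vic), (27, 16, Vic), (27, 34, Vic), (28, 12, Vic), (28, 16, Vic), (28, 34, Vic), (36, 12, Vic), (36, 16, Vic), (36, 34, Vic), (37, 14, Eve), (37, 32, Eve), (37, 39, Eve)}
Apply σ_{sname != Vic}; surviving tuples: {(1, 14, Eve), (1, 32, Eve), (1, 39, Eve), (37, 14, Eve), (37, 32, Eve), (37, 39, Eve)}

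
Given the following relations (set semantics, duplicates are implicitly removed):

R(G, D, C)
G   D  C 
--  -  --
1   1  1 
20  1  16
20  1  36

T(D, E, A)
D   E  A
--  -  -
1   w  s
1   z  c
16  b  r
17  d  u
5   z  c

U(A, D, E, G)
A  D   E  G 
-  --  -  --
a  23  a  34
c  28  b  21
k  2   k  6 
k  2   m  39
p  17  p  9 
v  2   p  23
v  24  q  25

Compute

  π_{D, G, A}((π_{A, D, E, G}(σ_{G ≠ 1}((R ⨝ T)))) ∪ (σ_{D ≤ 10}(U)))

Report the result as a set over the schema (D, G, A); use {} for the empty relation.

{(1, 20, c), (1, 20, s), (2, 23, v), (2, 39, k), (2, 6, k)}

Natural join on D: {(1, 1, 1, w, s), (1, 1, 1, z, c), (20, 1, 16, w, s), (20, 1, 16, z, c), (20, 1, 36, w, s), (20, 1, 36, z, c)}
σ[G ≠ 1]: keep tuples satisfying G ≠ 1 → {(20, 1, 16, w, s), (20, 1, 16, z, c), (20, 1, 36, w, s), (20, 1, 36, z, c)}
Keep only column(s) A, D, E, G (2 duplicate(s) eliminated): {(c, 1, z, 20), (s, 1, w, 20)}
σ[D ≤ 10]: keep tuples satisfying D ≤ 10 → {(k, 2, k, 6), (k, 2, m, 39), (v, 2, p, 23)}
Taking the union: {(c, 1, z, 20), (k, 2, k, 6), (k, 2, m, 39), (s, 1, w, 20), (v, 2, p, 23)}
Keep only column(s) D, G, A: {(1, 20, c), (1, 20, s), (2, 23, v), (2, 39, k), (2, 6, k)}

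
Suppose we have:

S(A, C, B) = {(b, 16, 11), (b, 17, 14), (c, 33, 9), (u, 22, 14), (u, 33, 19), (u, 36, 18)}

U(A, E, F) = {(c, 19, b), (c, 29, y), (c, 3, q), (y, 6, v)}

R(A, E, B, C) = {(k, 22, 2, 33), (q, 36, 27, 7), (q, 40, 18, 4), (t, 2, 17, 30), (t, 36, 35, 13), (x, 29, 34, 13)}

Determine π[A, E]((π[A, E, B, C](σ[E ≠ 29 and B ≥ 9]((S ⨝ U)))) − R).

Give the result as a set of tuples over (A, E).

S ⋈ U (natural join on A): {(c, 33, 9, 19, b), (c, 33, 9, 29, y), (c, 33, 9, 3, q)}
σ[E ≠ 29 and B ≥ 9]: keep tuples satisfying E ≠ 29 and B ≥ 9 → {(c, 33, 9, 19, b), (c, 33, 9, 3, q)}
Projecting to A, E, B, C: {(c, 19, 9, 33), (c, 3, 9, 33)}
Taking the difference: {(c, 19, 9, 33), (c, 3, 9, 33)}
Projecting to A, E: {(c, 19), (c, 3)}

{(c, 19), (c, 3)}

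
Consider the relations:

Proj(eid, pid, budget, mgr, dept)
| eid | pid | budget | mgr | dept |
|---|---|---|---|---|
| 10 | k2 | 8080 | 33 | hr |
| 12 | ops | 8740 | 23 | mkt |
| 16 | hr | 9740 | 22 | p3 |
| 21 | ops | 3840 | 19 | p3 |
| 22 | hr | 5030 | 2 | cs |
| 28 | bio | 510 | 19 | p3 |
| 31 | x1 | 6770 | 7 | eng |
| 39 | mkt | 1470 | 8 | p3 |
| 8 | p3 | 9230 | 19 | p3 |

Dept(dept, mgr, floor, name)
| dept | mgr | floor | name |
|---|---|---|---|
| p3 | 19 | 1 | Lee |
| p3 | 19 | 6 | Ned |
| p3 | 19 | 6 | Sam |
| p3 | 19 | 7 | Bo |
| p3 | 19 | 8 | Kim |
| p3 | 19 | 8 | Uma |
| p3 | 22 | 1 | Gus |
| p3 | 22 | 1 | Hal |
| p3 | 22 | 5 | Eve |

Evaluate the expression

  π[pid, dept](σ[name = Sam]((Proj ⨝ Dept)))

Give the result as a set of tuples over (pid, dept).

{(bio, p3), (ops, p3), (p3, p3)}

Joining Proj and Dept on mgr, dept yields {(16, hr, 9740, 22, p3, 1, Gus), (16, hr, 9740, 22, p3, 1, Hal), (16, hr, 9740, 22, p3, 5, Eve), (21, ops, 3840, 19, p3, 1, Lee), (21, ops, 3840, 19, p3, 6, Ned), (21, ops, 3840, 19, p3, 6, Sam), (21, ops, 3840, 19, p3, 7, Bo), (21, ops, 3840, 19, p3, 8, Kim), (21, ops, 3840, 19, p3, 8, Uma), (28, bio, 510, 19, p3, 1, Lee), (28, bio, 510, 19, p3, 6, Ned), (28, bio, 510, 19, p3, 6, Sam), (28, bio, 510, 19, p3, 7, Bo), (28, bio, 510, 19, p3, 8, Kim), (28, bio, 510, 19, p3, 8, Uma), (8, p3, 9230, 19, p3, 1, Lee), (8, p3, 9230, 19, p3, 6, Ned), (8, p3, 9230, 19, p3, 6, Sam), (8, p3, 9230, 19, p3, 7, Bo), (8, p3, 9230, 19, p3, 8, Kim), (8, p3, 9230, 19, p3, 8, Uma)}.
Selection name = Sam: {(21, ops, 3840, 19, p3, 6, Sam), (28, bio, 510, 19, p3, 6, Sam), (8, p3, 9230, 19, p3, 6, Sam)}
π[pid, dept]: project onto (pid, dept) → {(bio, p3), (ops, p3), (p3, p3)}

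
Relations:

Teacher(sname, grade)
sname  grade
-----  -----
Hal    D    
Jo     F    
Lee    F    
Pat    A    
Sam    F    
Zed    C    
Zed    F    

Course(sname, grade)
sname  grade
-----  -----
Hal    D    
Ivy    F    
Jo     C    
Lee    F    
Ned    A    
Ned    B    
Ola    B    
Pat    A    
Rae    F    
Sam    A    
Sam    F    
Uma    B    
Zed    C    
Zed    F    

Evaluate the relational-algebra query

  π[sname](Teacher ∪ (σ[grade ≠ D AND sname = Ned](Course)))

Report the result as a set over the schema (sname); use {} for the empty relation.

Filtering on grade ≠ D AND sname = Ned leaves {(Ned, A), (Ned, B)}.
Set union of the two operands is {(Hal, D), (Jo, F), (Lee, F), (Ned, A), (Ned, B), (Pat, A), (Sam, F), (Zed, C), (Zed, F)}.
π[sname]: project onto (sname) (2 duplicate(s) eliminated) → {Hal, Jo, Lee, Ned, Pat, Sam, Zed}

{Hal, Jo, Lee, Ned, Pat, Sam, Zed}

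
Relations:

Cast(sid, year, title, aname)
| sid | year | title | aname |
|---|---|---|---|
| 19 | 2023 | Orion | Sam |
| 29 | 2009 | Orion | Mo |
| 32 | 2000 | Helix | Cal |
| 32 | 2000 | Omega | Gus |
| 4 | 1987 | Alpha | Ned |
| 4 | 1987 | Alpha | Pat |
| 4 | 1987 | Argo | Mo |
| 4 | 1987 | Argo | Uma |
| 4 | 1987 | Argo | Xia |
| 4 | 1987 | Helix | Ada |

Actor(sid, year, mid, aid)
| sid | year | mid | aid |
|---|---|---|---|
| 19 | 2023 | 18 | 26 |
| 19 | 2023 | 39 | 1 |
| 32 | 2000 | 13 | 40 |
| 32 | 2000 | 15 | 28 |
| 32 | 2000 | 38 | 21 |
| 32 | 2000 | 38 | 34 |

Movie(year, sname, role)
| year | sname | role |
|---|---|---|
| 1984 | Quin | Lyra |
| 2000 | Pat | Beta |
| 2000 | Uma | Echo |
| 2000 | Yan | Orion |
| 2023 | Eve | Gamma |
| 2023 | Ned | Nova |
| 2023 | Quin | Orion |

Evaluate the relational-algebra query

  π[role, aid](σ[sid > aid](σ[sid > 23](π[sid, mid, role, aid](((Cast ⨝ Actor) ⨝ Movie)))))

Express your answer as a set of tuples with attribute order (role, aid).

{(Beta, 21), (Beta, 28), (Echo, 21), (Echo, 28), (Orion, 21), (Orion, 28)}

Joining Cast and Actor on sid, year yields {(19, 2023, Orion, Sam, 18, 26), (19, 2023, Orion, Sam, 39, 1), (32, 2000, Helix, Cal, 13, 40), (32, 2000, Helix, Cal, 15, 28), (32, 2000, Helix, Cal, 38, 21), (32, 2000, Helix, Cal, 38, 34), (32, 2000, Omega, Gus, 13, 40), (32, 2000, Omega, Gus, 15, 28), (32, 2000, Omega, Gus, 38, 21), (32, 2000, Omega, Gus, 38, 34)}.
Joining (Cast ⨝ Actor) and Movie on year yields {(19, 2023, Orion, Sam, 18, 26, Eve, Gamma), (19, 2023, Orion, Sam, 18, 26, Ned, Nova), (19, 2023, Orion, Sam, 18, 26, Quin, Orion), (19, 2023, Orion, Sam, 39, 1, Eve, Gamma), (19, 2023, Orion, Sam, 39, 1, Ned, Nova), (19, 2023, Orion, Sam, 39, 1, Quin, Orion), (32, 2000, Helix, Cal, 13, 40, Pat, Beta), (32, 2000, Helix, Cal, 13, 40, Uma, Echo), (32, 2000, Helix, Cal, 13, 40, Yan, Orion), (32, 2000, Helix, Cal, 15, 28, Pat, Beta), (32, 2000, Helix, Cal, 15, 28, Uma, Echo), (32, 2000, Helix, Cal, 15, 28, Yan, Orion), (32, 2000, Helix, Cal, 38, 21, Pat, Beta), (32, 2000, Helix, Cal, 38, 21, Uma, Echo), (32, 2000, Helix, Cal, 38, 21, Yan, Orion), (32, 2000, Helix, Cal, 38, 34, Pat, Beta), (32, 2000, Helix, Cal, 38, 34, Uma, Echo), (32, 2000, Helix, Cal, 38, 34, Yan, Orion), (32, 2000, Omega, Gus, 13, 40, Pat, Beta), (32, 2000, Omega, Gus, 13, 40, Uma, Echo), (32, 2000, Omega, Gus, 13, 40, Yan, Orion), (32, 2000, Omega, Gus, 15, 28, Pat, Beta), (32, 2000, Omega, Gus, 15, 28, Uma, Echo), (32, 2000, Omega, Gus, 15, 28, Yan, Orion), (32, 2000, Omega, Gus, 38, 21, Pat, Beta), (32, 2000, Omega, Gus, 38, 21, Uma, Echo), (32, 2000, Omega, Gus, 38, 21, Yan, Orion), (32, 2000, Omega, Gus, 38, 34, Pat, Beta), (32, 2000, Omega, Gus, 38, 34, Uma, Echo), (32, 2000, Omega, Gus, 38, 34, Yan, Orion)}.
π_{sid, mid, role, aid} gives {(19, 18, Gamma, 26), (19, 18, Nova, 26), (19, 18, Orion, 26), (19, 39, Gamma, 1), (19, 39, Nova, 1), (19, 39, Orion, 1), (32, 13, Beta, 40), (32, 13, Echo, 40), (32, 13, Orion, 40), (32, 15, Beta, 28), (32, 15, Echo, 28), (32, 15, Orion, 28), (32, 38, Beta, 21), (32, 38, Beta, 34), (32, 38, Echo, 21), (32, 38, Echo, 34), (32, 38, Orion, 21), (32, 38, Orion, 34)} (12 duplicate(s) eliminated).
Selection sid > 23: {(32, 13, Beta, 40), (32, 13, Echo, 40), (32, 13, Orion, 40), (32, 15, Beta, 28), (32, 15, Echo, 28), (32, 15, Orion, 28), (32, 38, Beta, 21), (32, 38, Beta, 34), (32, 38, Echo, 21), (32, 38, Echo, 34), (32, 38, Orion, 21), (32, 38, Orion, 34)}
Selection sid > aid: {(32, 15, Beta, 28), (32, 15, Echo, 28), (32, 15, Orion, 28), (32, 38, Beta, 21), (32, 38, Echo, 21), (32, 38, Orion, 21)}
π_{role, aid} gives {(Beta, 21), (Beta, 28), (Echo, 21), (Echo, 28), (Orion, 21), (Orion, 28)}.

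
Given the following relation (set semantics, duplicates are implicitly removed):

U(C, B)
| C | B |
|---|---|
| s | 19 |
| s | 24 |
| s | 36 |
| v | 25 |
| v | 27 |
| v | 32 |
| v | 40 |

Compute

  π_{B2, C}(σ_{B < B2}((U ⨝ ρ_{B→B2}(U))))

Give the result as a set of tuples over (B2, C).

ρ[B→B2]: schema becomes (C, B2); tuples unchanged.
Joining U and ρ_{B→B2}(U) on C yields {(s, 19, 19), (s, 19, 24), (s, 19, 36), (s, 24, 19), (s, 24, 24), (s, 24, 36), (s, 36, 19), (s, 36, 24), (s, 36, 36), (v, 25, 25), (v, 25, 27), (v, 25, 32), (v, 25, 40), (v, 27, 25), (v, 27, 27), (v, 27, 32), (v, 27, 40), (v, 32, 25), (v, 32, 27), (v, 32, 32), (v, 32, 40), (v, 40, 25), (v, 40, 27), (v, 40, 32), (v, 40, 40)}.
σ[B < B2]: keep tuples satisfying B < B2 → {(s, 19, 24), (s, 19, 36), (s, 24, 36), (v, 25, 27), (v, 25, 32), (v, 25, 40), (v, 27, 32), (v, 27, 40), (v, 32, 40)}
Keep only column(s) B2, C (4 duplicate(s) eliminated): {(24, s), (27, v), (32, v), (36, s), (40, v)}

{(24, s), (27, v), (32, v), (36, s), (40, v)}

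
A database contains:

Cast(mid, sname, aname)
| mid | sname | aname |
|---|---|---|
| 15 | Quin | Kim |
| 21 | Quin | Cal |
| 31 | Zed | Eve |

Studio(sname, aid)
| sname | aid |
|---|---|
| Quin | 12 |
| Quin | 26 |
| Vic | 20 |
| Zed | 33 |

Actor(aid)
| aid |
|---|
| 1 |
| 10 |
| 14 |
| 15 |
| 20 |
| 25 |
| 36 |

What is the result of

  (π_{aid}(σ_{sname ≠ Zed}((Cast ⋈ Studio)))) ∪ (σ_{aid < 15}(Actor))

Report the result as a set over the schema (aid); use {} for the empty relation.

{1, 10, 12, 14, 26}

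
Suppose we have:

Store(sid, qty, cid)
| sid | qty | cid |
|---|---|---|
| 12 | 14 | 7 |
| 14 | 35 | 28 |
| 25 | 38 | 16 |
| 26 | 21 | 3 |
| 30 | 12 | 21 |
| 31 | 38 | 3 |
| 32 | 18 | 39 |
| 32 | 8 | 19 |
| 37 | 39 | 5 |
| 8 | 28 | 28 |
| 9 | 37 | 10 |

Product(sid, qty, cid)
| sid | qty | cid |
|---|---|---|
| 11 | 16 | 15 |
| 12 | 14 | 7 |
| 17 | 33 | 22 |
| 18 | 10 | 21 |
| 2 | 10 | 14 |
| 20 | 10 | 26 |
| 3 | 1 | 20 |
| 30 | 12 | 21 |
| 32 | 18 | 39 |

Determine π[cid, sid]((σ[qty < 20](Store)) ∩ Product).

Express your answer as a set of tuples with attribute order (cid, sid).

Selection qty < 20: {(12, 14, 7), (30, 12, 21), (32, 18, 39), (32, 8, 19)}
Taking the intersection: {(12, 14, 7), (30, 12, 21), (32, 18, 39)}
π[cid, sid]: project onto (cid, sid) → {(21, 30), (39, 32), (7, 12)}

{(21, 30), (39, 32), (7, 12)}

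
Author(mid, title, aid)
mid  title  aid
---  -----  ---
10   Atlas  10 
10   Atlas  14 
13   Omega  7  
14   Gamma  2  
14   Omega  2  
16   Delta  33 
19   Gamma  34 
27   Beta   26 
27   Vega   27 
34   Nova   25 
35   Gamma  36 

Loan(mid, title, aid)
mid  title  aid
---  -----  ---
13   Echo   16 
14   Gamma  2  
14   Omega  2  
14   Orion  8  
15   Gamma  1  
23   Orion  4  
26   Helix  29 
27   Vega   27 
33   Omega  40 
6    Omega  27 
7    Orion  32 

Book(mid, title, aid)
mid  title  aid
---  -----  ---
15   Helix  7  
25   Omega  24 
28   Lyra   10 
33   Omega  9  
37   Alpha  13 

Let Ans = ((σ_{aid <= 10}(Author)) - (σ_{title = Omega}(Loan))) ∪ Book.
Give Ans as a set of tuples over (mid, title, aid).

Filtering on aid <= 10 leaves {(10, Atlas, 10), (13, Omega, 7), (14, Gamma, 2), (14, Omega, 2)}.
Filtering on title = Omega leaves {(14, Omega, 2), (33, Omega, 40), (6, Omega, 27)}.
Taking the difference: {(10, Atlas, 10), (13, Omega, 7), (14, Gamma, 2)}
Taking the union: {(10, Atlas, 10), (13, Omega, 7), (14, Gamma, 2), (15, Helix, 7), (25, Omega, 24), (28, Lyra, 10), (33, Omega, 9), (37, Alpha, 13)}

{(10, Atlas, 10), (13, Omega, 7), (14, Gamma, 2), (15, Helix, 7), (25, Omega, 24), (28, Lyra, 10), (33, Omega, 9), (37, Alpha, 13)}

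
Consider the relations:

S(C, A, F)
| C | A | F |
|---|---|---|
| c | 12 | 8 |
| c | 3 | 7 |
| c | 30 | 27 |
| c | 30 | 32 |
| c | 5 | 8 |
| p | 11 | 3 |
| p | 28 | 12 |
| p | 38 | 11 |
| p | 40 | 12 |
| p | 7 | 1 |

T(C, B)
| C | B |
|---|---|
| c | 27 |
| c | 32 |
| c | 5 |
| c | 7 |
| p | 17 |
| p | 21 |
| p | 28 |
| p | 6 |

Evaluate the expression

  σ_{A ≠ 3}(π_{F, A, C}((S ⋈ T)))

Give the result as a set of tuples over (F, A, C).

{(1, 7, p), (11, 38, p), (12, 28, p), (12, 40, p), (27, 30, c), (3, 11, p), (32, 30, c), (8, 12, c), (8, 5, c)}

Joining S and T on C yields {(c, 12, 8, 27), (c, 12, 8, 32), (c, 12, 8, 5), (c, 12, 8, 7), (c, 3, 7, 27), (c, 3, 7, 32), (c, 3, 7, 5), (c, 3, 7, 7), (c, 30, 27, 27), (c, 30, 27, 32), (c, 30, 27, 5), (c, 30, 27, 7), (c, 30, 32, 27), (c, 30, 32, 32), (c, 30, 32, 5), (c, 30, 32, 7), (c, 5, 8, 27), (c, 5, 8, 32), (c, 5, 8, 5), (c, 5, 8, 7), (p, 11, 3, 17), (p, 11, 3, 21), (p, 11, 3, 28), (p, 11, 3, 6), (p, 28, 12, 17), (p, 28, 12, 21), (p, 28, 12, 28), (p, 28, 12, 6), (p, 38, 11, 17), (p, 38, 11, 21), (p, 38, 11, 28), (p, 38, 11, 6), (p, 40, 12, 17), (p, 40, 12, 21), (p, 40, 12, 28), (p, 40, 12, 6), (p, 7, 1, 17), (p, 7, 1, 21), (p, 7, 1, 28), (p, 7, 1, 6)}.
Keep only column(s) F, A, C (30 duplicate(s) eliminated): {(1, 7, p), (11, 38, p), (12, 28, p), (12, 40, p), (27, 30, c), (3, 11, p), (32, 30, c), (7, 3, c), (8, 12, c), (8, 5, c)}
Filtering on A ≠ 3 leaves {(1, 7, p), (11, 38, p), (12, 28, p), (12, 40, p), (27, 30, c), (3, 11, p), (32, 30, c), (8, 12, c), (8, 5, c)}.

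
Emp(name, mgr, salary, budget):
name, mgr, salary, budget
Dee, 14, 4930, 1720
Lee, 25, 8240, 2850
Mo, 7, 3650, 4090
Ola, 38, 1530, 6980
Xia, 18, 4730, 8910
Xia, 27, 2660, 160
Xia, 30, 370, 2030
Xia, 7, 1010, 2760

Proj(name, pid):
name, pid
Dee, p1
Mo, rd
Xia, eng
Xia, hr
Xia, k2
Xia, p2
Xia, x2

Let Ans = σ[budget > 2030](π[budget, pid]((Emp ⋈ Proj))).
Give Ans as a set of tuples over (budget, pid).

Natural join on name: {(Dee, 14, 4930, 1720, p1), (Mo, 7, 3650, 4090, rd), (Xia, 18, 4730, 8910, eng), (Xia, 18, 4730, 8910, hr), (Xia, 18, 4730, 8910, k2), (Xia, 18, 4730, 8910, p2), (Xia, 18, 4730, 8910, x2), (Xia, 27, 2660, 160, eng), (Xia, 27, 2660, 160, hr), (Xia, 27, 2660, 160, k2), (Xia, 27, 2660, 160, p2), (Xia, 27, 2660, 160, x2), (Xia, 30, 370, 2030, eng), (Xia, 30, 370, 2030, hr), (Xia, 30, 370, 2030, k2), (Xia, 30, 370, 2030, p2), (Xia, 30, 370, 2030, x2), (Xia, 7, 1010, 2760, eng), (Xia, 7, 1010, 2760, hr), (Xia, 7, 1010, 2760, k2), (Xia, 7, 1010, 2760, p2), (Xia, 7, 1010, 2760, x2)}
Projecting to budget, pid: {(160, eng), (160, hr), (160, k2), (160, p2), (160, x2), (1720, p1), (2030, eng), (2030, hr), (2030, k2), (2030, p2), (2030, x2), (2760, eng), (2760, hr), (2760, k2), (2760, p2), (2760, x2), (4090, rd), (8910, eng), (8910, hr), (8910, k2), (8910, p2), (8910, x2)}
Apply σ_{budget > 2030}; surviving tuples: {(2760, eng), (2760, hr), (2760, k2), (2760, p2), (2760, x2), (4090, rd), (8910, eng), (8910, hr), (8910, k2), (8910, p2), (8910, x2)}

{(2760, eng), (2760, hr), (2760, k2), (2760, p2), (2760, x2), (4090, rd), (8910, eng), (8910, hr), (8910, k2), (8910, p2), (8910, x2)}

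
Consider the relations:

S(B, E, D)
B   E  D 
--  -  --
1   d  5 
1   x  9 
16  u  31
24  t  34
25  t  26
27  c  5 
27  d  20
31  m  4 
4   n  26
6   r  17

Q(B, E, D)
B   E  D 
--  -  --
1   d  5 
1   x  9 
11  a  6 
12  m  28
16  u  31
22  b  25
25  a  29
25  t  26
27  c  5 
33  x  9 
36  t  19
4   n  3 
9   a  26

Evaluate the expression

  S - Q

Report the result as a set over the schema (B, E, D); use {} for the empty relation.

{(24, t, 34), (27, d, 20), (31, m, 4), (4, n, 26), (6, r, 17)}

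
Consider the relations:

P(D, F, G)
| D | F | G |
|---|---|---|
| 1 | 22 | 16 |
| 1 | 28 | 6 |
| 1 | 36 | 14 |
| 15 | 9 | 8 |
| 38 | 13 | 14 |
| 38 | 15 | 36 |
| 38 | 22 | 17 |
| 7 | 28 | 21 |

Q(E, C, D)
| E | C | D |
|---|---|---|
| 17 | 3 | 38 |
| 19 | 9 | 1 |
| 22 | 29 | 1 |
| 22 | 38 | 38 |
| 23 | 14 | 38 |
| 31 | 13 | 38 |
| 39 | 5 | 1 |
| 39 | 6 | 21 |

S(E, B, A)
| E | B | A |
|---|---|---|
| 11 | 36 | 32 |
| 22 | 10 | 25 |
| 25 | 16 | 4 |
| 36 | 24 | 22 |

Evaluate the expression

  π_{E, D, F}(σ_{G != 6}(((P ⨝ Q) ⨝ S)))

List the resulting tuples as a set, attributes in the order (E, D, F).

{(22, 1, 22), (22, 1, 36), (22, 38, 13), (22, 38, 15), (22, 38, 22)}

P ⋈ Q (natural join on D): {(1, 22, 16, 19, 9), (1, 22, 16, 22, 29), (1, 22, 16, 39, 5), (1, 28, 6, 19, 9), (1, 28, 6, 22, 29), (1, 28, 6, 39, 5), (1, 36, 14, 19, 9), (1, 36, 14, 22, 29), (1, 36, 14, 39, 5), (38, 13, 14, 17, 3), (38, 13, 14, 22, 38), (38, 13, 14, 23, 14), (38, 13, 14, 31, 13), (38, 15, 36, 17, 3), (38, 15, 36, 22, 38), (38, 15, 36, 23, 14), (38, 15, 36, 31, 13), (38, 22, 17, 17, 3), (38, 22, 17, 22, 38), (38, 22, 17, 23, 14), (38, 22, 17, 31, 13)}
(P ⨝ Q) ⋈ S (natural join on E): {(1, 22, 16, 22, 29, 10, 25), (1, 28, 6, 22, 29, 10, 25), (1, 36, 14, 22, 29, 10, 25), (38, 13, 14, 22, 38, 10, 25), (38, 15, 36, 22, 38, 10, 25), (38, 22, 17, 22, 38, 10, 25)}
Selection G != 6: {(1, 22, 16, 22, 29, 10, 25), (1, 36, 14, 22, 29, 10, 25), (38, 13, 14, 22, 38, 10, 25), (38, 15, 36, 22, 38, 10, 25), (38, 22, 17, 22, 38, 10, 25)}
Keep only column(s) E, D, F: {(22, 1, 22), (22, 1, 36), (22, 38, 13), (22, 38, 15), (22, 38, 22)}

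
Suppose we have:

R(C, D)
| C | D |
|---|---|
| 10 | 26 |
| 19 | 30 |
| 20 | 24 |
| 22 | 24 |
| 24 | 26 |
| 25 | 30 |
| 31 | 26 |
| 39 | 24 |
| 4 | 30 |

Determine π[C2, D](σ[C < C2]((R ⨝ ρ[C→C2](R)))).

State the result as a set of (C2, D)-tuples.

{(19, 30), (22, 24), (24, 26), (25, 30), (31, 26), (39, 24)}

ρ[C→C2]: schema becomes (C2, D); tuples unchanged.
R ⋈ ρ[C→C2](R) (natural join on D): {(10, 26, 10), (10, 26, 24), (10, 26, 31), (19, 30, 19), (19, 30, 25), (19, 30, 4), (20, 24, 20), (20, 24, 22), (20, 24, 39), (22, 24, 20), (22, 24, 22), (22, 24, 39), (24, 26, 10), (24, 26, 24), (24, 26, 31), (25, 30, 19), (25, 30, 25), (25, 30, 4), (31, 26, 10), (31, 26, 24), (31, 26, 31), (39, 24, 20), (39, 24, 22), (39, 24, 39), (4, 30, 19), (4, 30, 25), (4, 30, 4)}
Selection C < C2: {(10, 26, 24), (10, 26, 31), (19, 30, 25), (20, 24, 22), (20, 24, 39), (22, 24, 39), (24, 26, 31), (4, 30, 19), (4, 30, 25)}
Keep only column(s) C2, D (3 duplicate(s) eliminated): {(19, 30), (22, 24), (24, 26), (25, 30), (31, 26), (39, 24)}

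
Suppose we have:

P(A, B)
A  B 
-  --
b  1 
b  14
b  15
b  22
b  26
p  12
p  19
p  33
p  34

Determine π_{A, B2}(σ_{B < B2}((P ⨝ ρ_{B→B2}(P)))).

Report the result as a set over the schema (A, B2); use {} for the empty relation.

{(b, 14), (b, 15), (b, 22), (b, 26), (p, 19), (p, 33), (p, 34)}

ρ[B→B2]: schema becomes (A, B2); tuples unchanged.
P ⋈ ρ_{B→B2}(P) (natural join on A): {(b, 1, 1), (b, 1, 14), (b, 1, 15), (b, 1, 22), (b, 1, 26), (b, 14, 1), (b, 14, 14), (b, 14, 15), (b, 14, 22), (b, 14, 26), (b, 15, 1), (b, 15, 14), (b, 15, 15), (b, 15, 22), (b, 15, 26), (b, 22, 1), (b, 22, 14), (b, 22, 15), (b, 22, 22), (b, 22, 26), (b, 26, 1), (b, 26, 14), (b, 26, 15), (b, 26, 22), (b, 26, 26), (p, 12, 12), (p, 12, 19), (p, 12, 33), (p, 12, 34), (p, 19, 12), (p, 19, 19), (p, 19, 33), (p, 19, 34), (p, 33, 12), (p, 33, 19), (p, 33, 33), (p, 33, 34), (p, 34, 12), (p, 34, 19), (p, 34, 33), (p, 34, 34)}
σ[B < B2]: keep tuples satisfying B < B2 → {(b, 1, 14), (b, 1, 15), (b, 1, 22), (b, 1, 26), (b, 14, 15), (b, 14, 22), (b, 14, 26), (b, 15, 22), (b, 15, 26), (b, 22, 26), (p, 12, 19), (p, 12, 33), (p, 12, 34), (p, 19, 33), (p, 19, 34), (p, 33, 34)}
π[A, B2]: project onto (A, B2) (9 duplicate(s) eliminated) → {(b, 14), (b, 15), (b, 22), (b, 26), (p, 19), (p, 33), (p, 34)}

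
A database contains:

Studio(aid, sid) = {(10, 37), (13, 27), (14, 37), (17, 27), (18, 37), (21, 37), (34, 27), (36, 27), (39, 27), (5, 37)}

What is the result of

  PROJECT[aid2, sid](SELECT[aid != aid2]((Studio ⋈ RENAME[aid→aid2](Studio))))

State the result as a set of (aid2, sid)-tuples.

{(10, 37), (13, 27), (14, 37), (17, 27), (18, 37), (21, 37), (34, 27), (36, 27), (39, 27), (5, 37)}

ρ[aid→aid2]: schema becomes (aid2, sid); tuples unchanged.
Natural join on sid: {(10, 37, 10), (10, 37, 14), (10, 37, 18), (10, 37, 21), (10, 37, 5), (13, 27, 13), (13, 27, 17), (13, 27, 34), (13, 27, 36), (13, 27, 39), (14, 37, 10), (14, 37, 14), (14, 37, 18), (14, 37, 21), (14, 37, 5), (17, 27, 13), (17, 27, 17), (17, 27, 34), (17, 27, 36), (17, 27, 39), (18, 37, 10), (18, 37, 14), (18, 37, 18), (18, 37, 21), (18, 37, 5), (21, 37, 10), (21, 37, 14), (21, 37, 18), (21, 37, 21), (21, 37, 5), (34, 27, 13), (34, 27, 17), (34, 27, 34), (34, 27, 36), (34, 27, 39), (36, 27, 13), (36, 27, 17), (36, 27, 34), (36, 27, 36), (36, 27, 39), (39, 27, 13), (39, 27, 17), (39, 27, 34), (39, 27, 36), (39, 27, 39), (5, 37, 10), (5, 37, 14), (5, 37, 18), (5, 37, 21), (5, 37, 5)}
Filtering on aid != aid2 leaves {(10, 37, 14), (10, 37, 18), (10, 37, 21), (10, 37, 5), (13, 27, 17), (13, 27, 34), (13, 27, 36), (13, 27, 39), (14, 37, 10), (14, 37, 18), (14, 37, 21), (14, 37, 5), (17, 27, 13), (17, 27, 34), (17, 27, 36), (17, 27, 39), (18, 37, 10), (18, 37, 14), (18, 37, 21), (18, 37, 5), (21, 37, 10), (21, 37, 14), (21, 37, 18), (21, 37, 5), (34, 27, 13), (34, 27, 17), (34, 27, 36), (34, 27, 39), (36, 27, 13), (36, 27, 17), (36, 27, 34), (36, 27, 39), (39, 27, 13), (39, 27, 17), (39, 27, 34), (39, 27, 36), (5, 37, 10), (5, 37, 14), (5, 37, 18), (5, 37, 21)}.
π_{aid2, sid} gives {(10, 37), (13, 27), (14, 37), (17, 27), (18, 37), (21, 37), (34, 27), (36, 27), (39, 27), (5, 37)} (30 duplicate(s) eliminated).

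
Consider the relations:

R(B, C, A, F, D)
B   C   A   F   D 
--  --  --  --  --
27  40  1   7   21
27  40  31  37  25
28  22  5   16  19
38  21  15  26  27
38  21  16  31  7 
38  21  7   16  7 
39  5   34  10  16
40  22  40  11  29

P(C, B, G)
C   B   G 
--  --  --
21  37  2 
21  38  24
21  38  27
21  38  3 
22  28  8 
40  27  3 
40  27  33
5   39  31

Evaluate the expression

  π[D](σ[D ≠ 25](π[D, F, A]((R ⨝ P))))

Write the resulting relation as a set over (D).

{16, 19, 21, 27, 7}

Joining R and P on B, C yields {(27, 40, 1, 7, 21, 3), (27, 40, 1, 7, 21, 33), (27, 40, 31, 37, 25, 3), (27, 40, 31, 37, 25, 33), (28, 22, 5, 16, 19, 8), (38, 21, 15, 26, 27, 24), (38, 21, 15, 26, 27, 27), (38, 21, 15, 26, 27, 3), (38, 21, 16, 31, 7, 24), (38, 21, 16, 31, 7, 27), (38, 21, 16, 31, 7, 3), (38, 21, 7, 16, 7, 24), (38, 21, 7, 16, 7, 27), (38, 21, 7, 16, 7, 3), (39, 5, 34, 10, 16, 31)}.
π[D, F, A]: project onto (D, F, A) (8 duplicate(s) eliminated) → {(16, 10, 34), (19, 16, 5), (21, 7, 1), (25, 37, 31), (27, 26, 15), (7, 16, 7), (7, 31, 16)}
Apply σ_{D ≠ 25}; surviving tuples: {(16, 10, 34), (19, 16, 5), (21, 7, 1), (27, 26, 15), (7, 16, 7), (7, 31, 16)}
π[D]: project onto (D) (1 duplicate(s) eliminated) → {16, 19, 21, 27, 7}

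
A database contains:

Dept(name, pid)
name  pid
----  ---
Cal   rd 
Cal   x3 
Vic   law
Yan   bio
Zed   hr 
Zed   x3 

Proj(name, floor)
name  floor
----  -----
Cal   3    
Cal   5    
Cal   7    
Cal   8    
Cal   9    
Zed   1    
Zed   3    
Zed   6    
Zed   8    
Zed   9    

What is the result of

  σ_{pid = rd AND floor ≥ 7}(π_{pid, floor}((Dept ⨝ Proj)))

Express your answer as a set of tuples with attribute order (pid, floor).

Dept ⋈ Proj (natural join on name): {(Cal, rd, 3), (Cal, rd, 5), (Cal, rd, 7), (Cal, rd, 8), (Cal, rd, 9), (Cal, x3, 3), (Cal, x3, 5), (Cal, x3, 7), (Cal, x3, 8), (Cal, x3, 9), (Zed, hr, 1), (Zed, hr, 3), (Zed, hr, 6), (Zed, hr, 8), (Zed, hr, 9), (Zed, x3, 1), (Zed, x3, 3), (Zed, x3, 6), (Zed, x3, 8), (Zed, x3, 9)}
Keep only column(s) pid, floor (3 duplicate(s) eliminated): {(hr, 1), (hr, 3), (hr, 6), (hr, 8), (hr, 9), (rd, 3), (rd, 5), (rd, 7), (rd, 8), (rd, 9), (x3, 1), (x3, 3), (x3, 5), (x3, 6), (x3, 7), (x3, 8), (x3, 9)}
Apply σ_{pid = rd AND floor ≥ 7}; surviving tuples: {(rd, 7), (rd, 8), (rd, 9)}

{(rd, 7), (rd, 8), (rd, 9)}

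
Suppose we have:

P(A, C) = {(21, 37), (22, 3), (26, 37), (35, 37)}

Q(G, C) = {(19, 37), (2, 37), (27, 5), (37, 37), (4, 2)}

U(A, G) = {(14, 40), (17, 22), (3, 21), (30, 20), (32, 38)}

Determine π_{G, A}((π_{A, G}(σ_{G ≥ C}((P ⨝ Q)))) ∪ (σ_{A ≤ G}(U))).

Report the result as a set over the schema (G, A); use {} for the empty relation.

{(21, 3), (22, 17), (37, 21), (37, 26), (37, 35), (38, 32), (40, 14)}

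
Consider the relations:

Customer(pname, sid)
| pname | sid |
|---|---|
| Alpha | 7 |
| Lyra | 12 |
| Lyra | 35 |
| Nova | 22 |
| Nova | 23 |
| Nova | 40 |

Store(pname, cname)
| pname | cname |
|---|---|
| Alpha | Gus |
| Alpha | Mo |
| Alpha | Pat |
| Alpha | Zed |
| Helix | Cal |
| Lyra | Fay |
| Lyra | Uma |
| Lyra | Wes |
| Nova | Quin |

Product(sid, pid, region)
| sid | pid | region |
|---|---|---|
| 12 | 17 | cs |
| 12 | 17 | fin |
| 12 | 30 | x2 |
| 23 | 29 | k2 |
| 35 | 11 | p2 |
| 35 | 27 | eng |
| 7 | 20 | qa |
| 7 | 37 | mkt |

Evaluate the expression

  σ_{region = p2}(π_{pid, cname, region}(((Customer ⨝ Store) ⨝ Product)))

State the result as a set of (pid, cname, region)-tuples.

{(11, Fay, p2), (11, Uma, p2), (11, Wes, p2)}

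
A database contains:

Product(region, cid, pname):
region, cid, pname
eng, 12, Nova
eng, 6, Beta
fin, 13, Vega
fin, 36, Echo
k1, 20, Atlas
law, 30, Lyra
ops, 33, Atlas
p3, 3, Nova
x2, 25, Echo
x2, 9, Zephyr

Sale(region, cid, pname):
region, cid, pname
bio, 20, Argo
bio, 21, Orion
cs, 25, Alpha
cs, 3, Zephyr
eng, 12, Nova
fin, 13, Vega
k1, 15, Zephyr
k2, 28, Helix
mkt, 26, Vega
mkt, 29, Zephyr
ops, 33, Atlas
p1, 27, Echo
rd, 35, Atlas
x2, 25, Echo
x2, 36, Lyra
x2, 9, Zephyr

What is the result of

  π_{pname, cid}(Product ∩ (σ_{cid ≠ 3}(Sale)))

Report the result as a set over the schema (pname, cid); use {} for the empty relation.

{(Atlas, 33), (Echo, 25), (Nova, 12), (Vega, 13), (Zephyr, 9)}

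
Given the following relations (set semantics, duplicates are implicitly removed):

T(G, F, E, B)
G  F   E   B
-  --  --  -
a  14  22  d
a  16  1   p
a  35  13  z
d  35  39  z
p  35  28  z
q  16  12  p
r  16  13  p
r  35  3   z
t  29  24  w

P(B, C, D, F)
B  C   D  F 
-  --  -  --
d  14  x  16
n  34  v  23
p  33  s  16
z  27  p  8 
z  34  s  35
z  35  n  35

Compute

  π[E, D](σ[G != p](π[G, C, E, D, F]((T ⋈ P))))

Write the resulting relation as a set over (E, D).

{(1, s), (12, s), (13, n), (13, s), (3, n), (3, s), (39, n), (39, s)}

Joining T and P on F, B yields {(a, 16, 1, p, 33, s), (a, 35, 13, z, 34, s), (a, 35, 13, z, 35, n), (d, 35, 39, z, 34, s), (d, 35, 39, z, 35, n), (p, 35, 28, z, 34, s), (p, 35, 28, z, 35, n), (q, 16, 12, p, 33, s), (r, 16, 13, p, 33, s), (r, 35, 3, z, 34, s), (r, 35, 3, z, 35, n)}.
π_{G, C, E, D, F} gives {(a, 33, 1, s, 16), (a, 34, 13, s, 35), (a, 35, 13, n, 35), (d, 34, 39, s, 35), (d, 35, 39, n, 35), (p, 34, 28, s, 35), (p, 35, 28, n, 35), (q, 33, 12, s, 16), (r, 33, 13, s, 16), (r, 34, 3, s, 35), (r, 35, 3, n, 35)}.
Filtering on G != p leaves {(a, 33, 1, s, 16), (a, 34, 13, s, 35), (a, 35, 13, n, 35), (d, 34, 39, s, 35), (d, 35, 39, n, 35), (q, 33, 12, s, 16), (r, 33, 13, s, 16), (r, 34, 3, s, 35), (r, 35, 3, n, 35)}.
π_{E, D} gives {(1, s), (12, s), (13, n), (13, s), (3, n), (3, s), (39, n), (39, s)} (1 duplicate(s) eliminated).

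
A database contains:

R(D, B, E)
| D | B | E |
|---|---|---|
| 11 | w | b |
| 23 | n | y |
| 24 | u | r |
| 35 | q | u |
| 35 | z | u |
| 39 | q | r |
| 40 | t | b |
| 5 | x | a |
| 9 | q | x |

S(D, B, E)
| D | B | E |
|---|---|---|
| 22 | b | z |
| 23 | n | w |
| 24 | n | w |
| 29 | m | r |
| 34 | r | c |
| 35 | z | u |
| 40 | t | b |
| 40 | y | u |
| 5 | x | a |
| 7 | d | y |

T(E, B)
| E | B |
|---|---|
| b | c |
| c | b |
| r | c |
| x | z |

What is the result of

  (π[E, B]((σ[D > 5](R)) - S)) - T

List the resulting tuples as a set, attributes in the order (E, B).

{(b, w), (r, q), (r, u), (u, q), (x, q), (y, n)}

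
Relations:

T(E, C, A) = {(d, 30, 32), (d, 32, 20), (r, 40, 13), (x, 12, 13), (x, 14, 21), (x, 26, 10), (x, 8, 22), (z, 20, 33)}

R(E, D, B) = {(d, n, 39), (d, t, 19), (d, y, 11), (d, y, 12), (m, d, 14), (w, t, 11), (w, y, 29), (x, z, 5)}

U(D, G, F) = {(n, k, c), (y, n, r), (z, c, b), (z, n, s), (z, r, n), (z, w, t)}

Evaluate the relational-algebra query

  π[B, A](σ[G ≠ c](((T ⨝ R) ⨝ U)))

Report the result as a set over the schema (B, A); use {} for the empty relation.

{(11, 20), (11, 32), (12, 20), (12, 32), (39, 20), (39, 32), (5, 10), (5, 13), (5, 21), (5, 22)}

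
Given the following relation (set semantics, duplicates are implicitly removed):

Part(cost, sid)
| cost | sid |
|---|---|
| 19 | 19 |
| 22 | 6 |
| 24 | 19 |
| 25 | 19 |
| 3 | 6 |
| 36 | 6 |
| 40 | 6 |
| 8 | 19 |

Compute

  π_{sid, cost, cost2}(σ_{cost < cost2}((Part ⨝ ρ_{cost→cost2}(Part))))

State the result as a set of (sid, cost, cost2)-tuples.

ρ[cost→cost2]: schema becomes (cost2, sid); tuples unchanged.
Joining Part and ρ_{cost→cost2}(Part) on sid yields {(19, 19, 19), (19, 19, 24), (19, 19, 25), (19, 19, 8), (22, 6, 22), (22, 6, 3), (22, 6, 36), (22, 6, 40), (24, 19, 19), (24, 19, 24), (24, 19, 25), (24, 19, 8), (25, 19, 19), (25, 19, 24), (25, 19, 25), (25, 19, 8), (3, 6, 22), (3, 6, 3), (3, 6, 36), (3, 6, 40), (36, 6, 22), (36, 6, 3), (36, 6, 36), (36, 6, 40), (40, 6, 22), (40, 6, 3), (40, 6, 36), (40, 6, 40), (8, 19, 19), (8, 19, 24), (8, 19, 25), (8, 19, 8)}.
σ[cost < cost2]: keep tuples satisfying cost < cost2 → {(19, 19, 24), (19, 19, 25), (22, 6, 36), (22, 6, 40), (24, 19, 25), (3, 6, 22), (3, 6, 36), (3, 6, 40), (36, 6, 40), (8, 19, 19), (8, 19, 24), (8, 19, 25)}
π[sid, cost, cost2]: project onto (sid, cost, cost2) → {(19, 19, 24), (19, 19, 25), (19, 24, 25), (19, 8, 19), (19, 8, 24), (19, 8, 25), (6, 22, 36), (6, 22, 40), (6, 3, 22), (6, 3, 36), (6, 3, 40), (6, 36, 40)}

{(19, 19, 24), (19, 19, 25), (19, 24, 25), (19, 8, 19), (19, 8, 24), (19, 8, 25), (6, 22, 36), (6, 22, 40), (6, 3, 22), (6, 3, 36), (6, 3, 40), (6, 36, 40)}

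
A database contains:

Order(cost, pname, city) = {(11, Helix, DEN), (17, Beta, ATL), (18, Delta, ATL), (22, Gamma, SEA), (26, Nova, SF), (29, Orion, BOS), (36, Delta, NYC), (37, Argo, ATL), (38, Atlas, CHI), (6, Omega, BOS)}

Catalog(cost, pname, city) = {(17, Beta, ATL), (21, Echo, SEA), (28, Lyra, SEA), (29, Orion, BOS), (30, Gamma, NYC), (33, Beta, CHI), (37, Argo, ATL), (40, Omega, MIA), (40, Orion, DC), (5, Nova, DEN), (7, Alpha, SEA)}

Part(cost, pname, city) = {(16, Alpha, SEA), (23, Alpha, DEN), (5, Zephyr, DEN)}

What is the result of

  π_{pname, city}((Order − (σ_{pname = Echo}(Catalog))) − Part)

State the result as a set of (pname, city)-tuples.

{(Argo, ATL), (Atlas, CHI), (Beta, ATL), (Delta, ATL), (Delta, NYC), (Gamma, SEA), (Helix, DEN), (Nova, SF), (Omega, BOS), (Orion, BOS)}

Filtering on pname = Echo leaves {(21, Echo, SEA)}.
Set difference of the two operands is {(11, Helix, DEN), (17, Beta, ATL), (18, Delta, ATL), (22, Gamma, SEA), (26, Nova, SF), (29, Orion, BOS), (36, Delta, NYC), (37, Argo, ATL), (38, Atlas, CHI), (6, Omega, BOS)}.
Set difference of the two operands is {(11, Helix, DEN), (17, Beta, ATL), (18, Delta, ATL), (22, Gamma, SEA), (26, Nova, SF), (29, Orion, BOS), (36, Delta, NYC), (37, Argo, ATL), (38, Atlas, CHI), (6, Omega, BOS)}.
Projecting to pname, city: {(Argo, ATL), (Atlas, CHI), (Beta, ATL), (Delta, ATL), (Delta, NYC), (Gamma, SEA), (Helix, DEN), (Nova, SF), (Omega, BOS), (Orion, BOS)}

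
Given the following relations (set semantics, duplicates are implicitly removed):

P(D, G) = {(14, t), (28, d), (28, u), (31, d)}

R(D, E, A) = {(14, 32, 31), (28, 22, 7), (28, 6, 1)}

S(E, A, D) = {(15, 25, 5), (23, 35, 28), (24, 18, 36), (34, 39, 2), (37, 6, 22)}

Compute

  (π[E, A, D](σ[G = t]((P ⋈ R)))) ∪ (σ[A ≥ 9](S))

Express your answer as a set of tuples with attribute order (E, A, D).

{(15, 25, 5), (23, 35, 28), (24, 18, 36), (32, 31, 14), (34, 39, 2)}

Joining P and R on D yields {(14, t, 32, 31), (28, d, 22, 7), (28, d, 6, 1), (28, u, 22, 7), (28, u, 6, 1)}.
σ[G = t]: keep tuples satisfying G = t → {(14, t, 32, 31)}
Projecting to E, A, D: {(32, 31, 14)}
σ[A ≥ 9]: keep tuples satisfying A ≥ 9 → {(15, 25, 5), (23, 35, 28), (24, 18, 36), (34, 39, 2)}
Taking the union: {(15, 25, 5), (23, 35, 28), (24, 18, 36), (32, 31, 14), (34, 39, 2)}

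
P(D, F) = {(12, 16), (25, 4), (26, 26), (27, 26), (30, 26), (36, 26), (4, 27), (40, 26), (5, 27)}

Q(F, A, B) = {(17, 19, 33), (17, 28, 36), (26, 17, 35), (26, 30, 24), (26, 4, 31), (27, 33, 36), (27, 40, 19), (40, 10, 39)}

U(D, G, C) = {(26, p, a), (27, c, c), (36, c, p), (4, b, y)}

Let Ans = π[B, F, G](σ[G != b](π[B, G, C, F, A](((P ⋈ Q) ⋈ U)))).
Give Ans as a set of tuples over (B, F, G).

{(24, 26, c), (24, 26, p), (31, 26, c), (31, 26, p), (35, 26, c), (35, 26, p)}

Natural join on F: {(26, 26, 17, 35), (26, 26, 30, 24), (26, 26, 4, 31), (27, 26, 17, 35), (27, 26, 30, 24), (27, 26, 4, 31), (30, 26, 17, 35), (30, 26, 30, 24), (30, 26, 4, 31), (36, 26, 17, 35), (36, 26, 30, 24), (36, 26, 4, 31), (4, 27, 33, 36), (4, 27, 40, 19), (40, 26, 17, 35), (40, 26, 30, 24), (40, 26, 4, 31), (5, 27, 33, 36), (5, 27, 40, 19)}
Natural join on D: {(26, 26, 17, 35, p, a), (26, 26, 30, 24, p, a), (26, 26, 4, 31, p, a), (27, 26, 17, 35, c, c), (27, 26, 30, 24, c, c), (27, 26, 4, 31, c, c), (36, 26, 17, 35, c, p), (36, 26, 30, 24, c, p), (36, 26, 4, 31, c, p), (4, 27, 33, 36, b, y), (4, 27, 40, 19, b, y)}
Projecting to B, G, C, F, A: {(19, b, y, 27, 40), (24, c, c, 26, 30), (24, c, p, 26, 30), (24, p, a, 26, 30), (31, c, c, 26, 4), (31, c, p, 26, 4), (31, p, a, 26, 4), (35, c, c, 26, 17), (35, c, p, 26, 17), (35, p, a, 26, 17), (36, b, y, 27, 33)}
Filtering on G != b leaves {(24, c, c, 26, 30), (24, c, p, 26, 30), (24, p, a, 26, 30), (31, c, c, 26, 4), (31, c, p, 26, 4), (31, p, a, 26, 4), (35, c, c, 26, 17), (35, c, p, 26, 17), (35, p, a, 26, 17)}.
Projecting to B, F, G (3 duplicate(s) eliminated): {(24, 26, c), (24, 26, p), (31, 26, c), (31, 26, p), (35, 26, c), (35, 26, p)}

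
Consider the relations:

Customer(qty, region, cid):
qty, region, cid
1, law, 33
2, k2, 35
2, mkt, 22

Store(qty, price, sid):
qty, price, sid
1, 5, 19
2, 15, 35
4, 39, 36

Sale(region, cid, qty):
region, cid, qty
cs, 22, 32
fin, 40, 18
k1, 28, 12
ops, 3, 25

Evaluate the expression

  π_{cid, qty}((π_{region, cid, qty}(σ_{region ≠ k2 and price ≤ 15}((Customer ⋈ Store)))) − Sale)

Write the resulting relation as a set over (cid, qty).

Joining Customer and Store on qty yields {(1, law, 33, 5, 19), (2, k2, 35, 15, 35), (2, mkt, 22, 15, 35)}.
Selection region ≠ k2 and price ≤ 15: {(1, law, 33, 5, 19), (2, mkt, 22, 15, 35)}
Keep only column(s) region, cid, qty: {(law, 33, 1), (mkt, 22, 2)}
Taking the difference: {(law, 33, 1), (mkt, 22, 2)}
Keep only column(s) cid, qty: {(22, 2), (33, 1)}

{(22, 2), (33, 1)}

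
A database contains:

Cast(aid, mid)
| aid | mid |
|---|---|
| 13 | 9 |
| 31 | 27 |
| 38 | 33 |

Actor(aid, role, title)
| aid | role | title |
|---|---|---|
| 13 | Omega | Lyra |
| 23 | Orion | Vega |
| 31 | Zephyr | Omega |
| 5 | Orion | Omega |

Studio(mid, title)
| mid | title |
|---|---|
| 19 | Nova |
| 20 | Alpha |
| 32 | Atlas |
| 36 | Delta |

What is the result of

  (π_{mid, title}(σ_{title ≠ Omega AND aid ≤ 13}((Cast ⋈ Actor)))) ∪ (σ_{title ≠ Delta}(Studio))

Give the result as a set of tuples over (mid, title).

Cast ⋈ Actor (natural join on aid): {(13, 9, Omega, Lyra), (31, 27, Zephyr, Omega)}
Selection title ≠ Omega AND aid ≤ 13: {(13, 9, Omega, Lyra)}
Keep only column(s) mid, title: {(9, Lyra)}
Selection title ≠ Delta: {(19, Nova), (20, Alpha), (32, Atlas)}
Set union of the two operands is {(19, Nova), (20, Alpha), (32, Atlas), (9, Lyra)}.

{(19, Nova), (20, Alpha), (32, Atlas), (9, Lyra)}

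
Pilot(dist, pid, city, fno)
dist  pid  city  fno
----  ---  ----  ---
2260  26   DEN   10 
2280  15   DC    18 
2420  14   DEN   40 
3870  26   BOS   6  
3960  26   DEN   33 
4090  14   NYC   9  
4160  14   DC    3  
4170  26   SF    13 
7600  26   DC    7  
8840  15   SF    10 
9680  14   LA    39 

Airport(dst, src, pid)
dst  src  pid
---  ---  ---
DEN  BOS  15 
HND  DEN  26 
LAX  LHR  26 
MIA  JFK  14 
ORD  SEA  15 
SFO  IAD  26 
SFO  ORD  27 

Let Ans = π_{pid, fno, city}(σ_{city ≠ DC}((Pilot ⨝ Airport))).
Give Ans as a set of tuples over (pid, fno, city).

Pilot ⋈ Airport (natural join on pid): {(2260, 26, DEN, 10, HND, DEN), (2260, 26, DEN, 10, LAX, LHR), (2260, 26, DEN, 10, SFO, IAD), (2280, 15, DC, 18, DEN, BOS), (2280, 15, DC, 18, ORD, SEA), (2420, 14, DEN, 40, MIA, JFK), (3870, 26, BOS, 6, HND, DEN), (3870, 26, BOS, 6, LAX, LHR), (3870, 26, BOS, 6, SFO, IAD), (3960, 26, DEN, 33, HND, DEN), (3960, 26, DEN, 33, LAX, LHR), (3960, 26, DEN, 33, SFO, IAD), (4090, 14, NYC, 9, MIA, JFK), (4160, 14, DC, 3, MIA, JFK), (4170, 26, SF, 13, HND, DEN), (4170, 26, SF, 13, LAX, LHR), (4170, 26, SF, 13, SFO, IAD), (7600, 26, DC, 7, HND, DEN), (7600, 26, DC, 7, LAX, LHR), (7600, 26, DC, 7, SFO, IAD), (8840, 15, SF, 10, DEN, BOS), (8840, 15, SF, 10, ORD, SEA), (9680, 14, LA, 39, MIA, JFK)}
σ[city ≠ DC]: keep tuples satisfying city ≠ DC → {(2260, 26, DEN, 10, HND, DEN), (2260, 26, DEN, 10, LAX, LHR), (2260, 26, DEN, 10, SFO, IAD), (2420, 14, DEN, 40, MIA, JFK), (3870, 26, BOS, 6, HND, DEN), (3870, 26, BOS, 6, LAX, LHR), (3870, 26, BOS, 6, SFO, IAD), (3960, 26, DEN, 33, HND, DEN), (3960, 26, DEN, 33, LAX, LHR), (3960, 26, DEN, 33, SFO, IAD), (4090, 14, NYC, 9, MIA, JFK), (4170, 26, SF, 13, HND, DEN), (4170, 26, SF, 13, LAX, LHR), (4170, 26, SF, 13, SFO, IAD), (8840, 15, SF, 10, DEN, BOS), (8840, 15, SF, 10, ORD, SEA), (9680, 14, LA, 39, MIA, JFK)}
Projecting to pid, fno, city (9 duplicate(s) eliminated): {(14, 39, LA), (14, 40, DEN), (14, 9, NYC), (15, 10, SF), (26, 10, DEN), (26, 13, SF), (26, 33, DEN), (26, 6, BOS)}

{(14, 39, LA), (14, 40, DEN), (14, 9, NYC), (15, 10, SF), (26, 10, DEN), (26, 13, SF), (26, 33, DEN), (26, 6, BOS)}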